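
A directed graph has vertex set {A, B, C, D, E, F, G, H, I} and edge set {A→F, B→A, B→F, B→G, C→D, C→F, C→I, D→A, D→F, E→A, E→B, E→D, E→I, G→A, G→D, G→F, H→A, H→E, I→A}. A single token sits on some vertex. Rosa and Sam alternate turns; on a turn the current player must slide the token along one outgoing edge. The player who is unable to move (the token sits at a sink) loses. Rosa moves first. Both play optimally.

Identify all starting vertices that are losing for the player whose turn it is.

Build the W/L table. Terminal = L. A non-terminal position is W if it has a move to some L; otherwise it is L.
Every edge goes from a vertex to one that appears earlier in the order F, A, D, G, B, I, E, C, H, so processing vertices in that order labels each vertex after all of its successors.
F: no outgoing edge → L
A: W (go to F, an L position)
D: W (go to F, an L position)
G: W (go to F, an L position)
B: W (go to F, an L position)
I: L (sole option A(W) is W)
E: W (go to I, an L position)
C: W (go to I, an L position)
H: L (options E(W), A(W) are all W)
Reading off the rows marked L gives the requested list; there are 3 such vertices.

F, H, I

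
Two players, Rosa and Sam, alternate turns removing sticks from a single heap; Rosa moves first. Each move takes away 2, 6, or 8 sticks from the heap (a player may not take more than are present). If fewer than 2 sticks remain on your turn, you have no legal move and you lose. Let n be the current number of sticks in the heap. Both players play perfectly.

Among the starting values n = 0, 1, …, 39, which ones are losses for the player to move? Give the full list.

0, 1, 4, 5, 14, 15, 18, 19, 28, 29, 32, 33

Positions with no move are L. A position that does have a move is losing for the player to move precisely when every available move leads to a winning position for the opponent. Fill in the labels:
n=0: no move → L
n=1: no move → L
n=2: reaches L-position 0 → W
n=3: reaches L-position 1 → W
n=4: only reaches 2(W), which is W → L
n=5: only reaches 3(W), which is W → L
n=6: reaches L-position 4 → W
n=7: reaches L-position 5 → W
n=8: reaches L-position 0 → W
n=9: reaches L-position 1 → W
n=10: reaches L-position 4 → W
n=11: reaches L-position 5 → W
n=12: reaches L-position 4 → W
n=13: reaches L-position 5 → W
n=14: only reaches 12(W), 8(W), 6(W), all W → L
n=15: only reaches 13(W), 9(W), 7(W), all W → L
n=16: reaches L-position 14 → W
n=17: reaches L-position 15 → W
n=18: only reaches 16(W), 12(W), 10(W), all W → L
n=19: only reaches 17(W), 13(W), 11(W), all W → L
n=20: reaches L-position 18 → W
n=21: reaches L-position 19 → W
n=22: reaches L-position 14 → W
n=23: reaches L-position 15 → W
n=24: reaches L-position 18 → W
n=25: reaches L-position 19 → W
n=26: reaches L-position 18 → W
n=27: reaches L-position 19 → W
n=28: only reaches 26(W), 22(W), 20(W), all W → L
n=29: only reaches 27(W), 23(W), 21(W), all W → L
n=30: reaches L-position 28 → W
n=31: reaches L-position 29 → W
n=32: only reaches 30(W), 26(W), 24(W), all W → L
n=33: only reaches 31(W), 27(W), 25(W), all W → L
n=34: reaches L-position 32 → W
n=35: reaches L-position 33 → W
n=36: reaches L-position 28 → W
n=37: reaches L-position 29 → W
n=38: reaches L-position 32 → W
n=39: reaches L-position 33 → W
Reading off the rows marked L gives the requested list; there are 12 such values of n.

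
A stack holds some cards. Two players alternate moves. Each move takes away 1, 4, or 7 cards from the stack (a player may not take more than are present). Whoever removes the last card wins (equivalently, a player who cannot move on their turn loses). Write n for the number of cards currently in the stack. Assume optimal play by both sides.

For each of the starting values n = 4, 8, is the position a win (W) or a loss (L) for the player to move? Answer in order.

4: W, 8: L

Work bottom-up. With no move the player to move loses. Otherwise the position is W if at least one move leads to an L position for the opponent, and L if every move leads to a W.
n=0: no move → L
n=1: can move to 0, which is L ⇒ W
n=2: the only move is to 1(W), a W ⇒ L
n=3: can move to 2, which is L ⇒ W
n=4: can move to 0, which is L ⇒ W
n=5: moves to 4(W), 1(W); every one is W ⇒ L
n=6: can move to 5, which is L ⇒ W
n=7: can move to 0, which is L ⇒ W
n=8: moves to 7(W), 4(W), 1(W); every one is W ⇒ L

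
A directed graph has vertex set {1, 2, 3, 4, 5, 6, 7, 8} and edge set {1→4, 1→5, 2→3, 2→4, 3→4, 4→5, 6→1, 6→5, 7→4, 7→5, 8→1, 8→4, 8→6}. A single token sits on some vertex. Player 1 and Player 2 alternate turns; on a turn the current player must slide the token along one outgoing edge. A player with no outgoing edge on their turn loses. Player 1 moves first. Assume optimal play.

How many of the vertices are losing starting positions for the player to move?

3

Work bottom-up. With no move the player to move loses. Otherwise the position is W if at least one move leads to an L position for the opponent, and L if every move leads to a W.
Every edge goes from a vertex to one that appears earlier in the order 5, 4, 1, 7, 6, 8, 3, 2, so processing vertices in that order labels each vertex after all of its successors.
5: no outgoing edge → L
4: →5(L), so W
1: →5(L), so W
7: →5(L), so W
6: →5(L), so W
8: →6(W), 1(W), 4(W) — all W, so L
3: →4(W) only, which is W, so L
2: →3(L), so W
The L vertices are 3, 5, 8; that is 3 in all.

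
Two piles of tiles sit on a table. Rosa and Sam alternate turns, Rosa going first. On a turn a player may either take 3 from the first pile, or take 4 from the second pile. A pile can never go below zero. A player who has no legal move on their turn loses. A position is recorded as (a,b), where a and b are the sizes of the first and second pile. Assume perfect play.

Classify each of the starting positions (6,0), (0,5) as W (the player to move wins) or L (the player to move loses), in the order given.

(6,0): L, (0,5): W

Use the standard recursion: the mover loses at a terminal position; elsewhere, the mover wins exactly when some move hands the opponent an L position.
No move ever increases a pile, so every position that can arise here has a ≤ 6 and b ≤ 5; it is enough to label the cells with 0 ≤ a ≤ 6 and 0 ≤ b ≤ 5.
Every move lowers a or b (never raises either), so fill the grid row by row in increasing a, and left to right within a row: each cell's successors are then already labelled.
      b=0  b=1  b=2  b=3  b=4  b=5
a=0:    L    L    L    L    W    W
a=1:    L    L    L    L    W    W
a=2:    L    L    L    L    W    W
a=3:    W    W    W    W    L    L
a=4:    W    W    W    W    L    L
a=5:    W    W    W    W    L    L
a=6:    L    L    L    L    W    W
Cells with no legal move (terminal, hence L): (0,0), (0,1), (0,2), (0,3), (1,0), (1,1), (1,2), (1,3), (2,0), (2,1), (2,2), (2,3).
The remaining L cells, each justified by listing all of its moves:
(3,4): →(0,4)(W), (3,0)(W) — all W, so L
(3,5): →(0,5)(W), (3,1)(W) — all W, so L
(4,4): →(1,4)(W), (4,0)(W) — all W, so L
(4,5): →(1,5)(W), (4,1)(W) — all W, so L
(5,4): →(2,4)(W), (5,0)(W) — all W, so L
(5,5): →(2,5)(W), (5,1)(W) — all W, so L
(6,0): →(3,0)(W) only, which is W, so L
(6,1): →(3,1)(W) only, which is W, so L
(6,2): →(3,2)(W) only, which is W, so L
(6,3): →(3,3)(W) only, which is W, so L
Every other cell has at least one move into one of the L cells above, so it is W.
(6,0): one of the L cells justified above, so L
(0,5): the move to (0,1) reaches an L cell, so W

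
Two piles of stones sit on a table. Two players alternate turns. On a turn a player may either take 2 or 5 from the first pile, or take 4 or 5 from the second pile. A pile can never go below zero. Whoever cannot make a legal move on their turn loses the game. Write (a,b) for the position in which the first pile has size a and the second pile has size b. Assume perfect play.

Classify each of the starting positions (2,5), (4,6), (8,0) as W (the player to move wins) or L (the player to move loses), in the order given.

(2,5): L, (4,6): W, (8,0): L

Work bottom-up. With no move the player to move loses. Otherwise the position is W if at least one move leads to an L position for the opponent, and L if every move leads to a W.
No move ever increases a pile, so every position that can arise here has a ≤ 8 and b ≤ 6; it is enough to label the cells with 0 ≤ a ≤ 8 and 0 ≤ b ≤ 6.
Every move lowers a or b (never raises either), so fill the grid row by row in increasing a, and left to right within a row: each cell's successors are then already labelled.
      b=0  b=1  b=2  b=3  b=4  b=5  b=6
a=0:    L    L    L    L    W    W    W
a=1:    L    L    L    L    W    W    W
a=2:    W    W    W    W    L    L    L
a=3:    W    W    W    W    L    L    L
a=4:    L    L    L    L    W    W    W
a=5:    W    W    W    W    W    W    W
a=6:    W    W    W    W    L    L    L
a=7:    L    L    L    L    W    W    W
a=8:    L    L    L    L    W    W    W
Cells with no legal move (terminal, hence L): (0,0), (0,1), (0,2), (0,3), (1,0), (1,1), (1,2), (1,3).
The remaining L cells, each justified by listing all of its moves:
(2,4): →(0,4)(W), (2,0)(W) — all W, so L
(2,5): →(0,5)(W), (2,1)(W), (2,0)(W) — all W, so L
(2,6): →(0,6)(W), (2,2)(W), (2,1)(W) — all W, so L
(3,4): →(1,4)(W), (3,0)(W) — all W, so L
(3,5): →(1,5)(W), (3,1)(W), (3,0)(W) — all W, so L
(3,6): →(1,6)(W), (3,2)(W), (3,1)(W) — all W, so L
(4,0): →(2,0)(W) only, which is W, so L
(4,1): →(2,1)(W) only, which is W, so L
(4,2): →(2,2)(W) only, which is W, so L
(4,3): →(2,3)(W) only, which is W, so L
(6,4): →(4,4)(W), (1,4)(W), (6,0)(W) — all W, so L
(6,5): →(4,5)(W), (1,5)(W), (6,1)(W), (6,0)(W) — all W, so L
(6,6): →(4,6)(W), (1,6)(W), (6,2)(W), (6,1)(W) — all W, so L
(7,0): →(5,0)(W), (2,0)(W) — all W, so L
(7,1): →(5,1)(W), (2,1)(W) — all W, so L
(7,2): →(5,2)(W), (2,2)(W) — all W, so L
(7,3): →(5,3)(W), (2,3)(W) — all W, so L
(8,0): →(6,0)(W), (3,0)(W) — all W, so L
(8,1): →(6,1)(W), (3,1)(W) — all W, so L
(8,2): →(6,2)(W), (3,2)(W) — all W, so L
(8,3): →(6,3)(W), (3,3)(W) — all W, so L
Every other cell has at least one move into one of the L cells above, so it is W.
(2,5): one of the L cells justified above, so L
(4,6): the move to (2,6) reaches an L cell, so W
(8,0): one of the L cells justified above, so L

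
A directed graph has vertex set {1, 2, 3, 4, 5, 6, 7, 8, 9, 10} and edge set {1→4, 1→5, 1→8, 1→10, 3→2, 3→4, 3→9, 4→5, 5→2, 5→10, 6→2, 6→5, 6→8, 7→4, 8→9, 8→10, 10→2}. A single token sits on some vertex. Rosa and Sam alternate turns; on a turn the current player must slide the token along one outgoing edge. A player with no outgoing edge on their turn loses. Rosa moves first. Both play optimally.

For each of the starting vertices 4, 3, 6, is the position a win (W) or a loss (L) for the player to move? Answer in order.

4: L, 3: W, 6: W

Positions with no move are L. A position that does have a move is losing for the player to move precisely when every available move leads to a winning position for the opponent. Fill in the labels:
Every edge goes from a vertex to one that appears earlier in the order 2, 9, 10, 8, 5, 6, 4, 3, 7, 1, so processing vertices in that order labels each vertex after all of its successors.
2: no outgoing edge → L
9: no outgoing edge → L
10: can move to 2, which is L ⇒ W
8: can move to 9, which is L ⇒ W
5: can move to 2, which is L ⇒ W
6: can move to 2, which is L ⇒ W
4: the only move is to 5(W), a W ⇒ L
3: can move to 4, which is L ⇒ W
7: can move to 4, which is L ⇒ W
1: can move to 4, which is L ⇒ W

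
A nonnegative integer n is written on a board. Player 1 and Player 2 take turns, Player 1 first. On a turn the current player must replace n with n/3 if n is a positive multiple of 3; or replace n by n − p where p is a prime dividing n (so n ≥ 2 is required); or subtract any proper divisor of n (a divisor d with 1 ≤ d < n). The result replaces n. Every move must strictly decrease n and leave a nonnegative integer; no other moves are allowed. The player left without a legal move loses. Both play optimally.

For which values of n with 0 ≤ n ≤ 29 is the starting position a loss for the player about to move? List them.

Classify positions by backward induction: terminal positions (no move available) are L. From any other position, the mover wins iff some move reaches an L.
n=0: no move → L
n=1: no move → L
n=2: can move to 0, which is L ⇒ W
n=3: can move to 0, which is L ⇒ W
n=4: moves to 2(W), 3(W); every one is W ⇒ L
n=5: can move to 0, which is L ⇒ W
n=6: can move to 4, which is L ⇒ W
n=7: can move to 0, which is L ⇒ W
n=8: can move to 4, which is L ⇒ W
n=9: moves to 3(W), 6(W), 8(W); every one is W ⇒ L
n=10: can move to 9, which is L ⇒ W
n=11: can move to 0, which is L ⇒ W
n=12: can move to 4, which is L ⇒ W
n=13: can move to 0, which is L ⇒ W
n=14: moves to 7(W), 12(W), 13(W); every one is W ⇒ L
n=15: can move to 14, which is L ⇒ W
n=16: can move to 14, which is L ⇒ W
n=17: can move to 0, which is L ⇒ W
n=18: can move to 9, which is L ⇒ W
n=19: can move to 0, which is L ⇒ W
n=20: moves to 10(W), 15(W), 16(W), 18(W), 19(W); every one is W ⇒ L
n=21: can move to 14, which is L ⇒ W
n=22: can move to 20, which is L ⇒ W
n=23: can move to 0, which is L ⇒ W
n=24: can move to 20, which is L ⇒ W
n=25: can move to 20, which is L ⇒ W
n=26: moves to 13(W), 24(W), 25(W); every one is W ⇒ L
n=27: can move to 9, which is L ⇒ W
n=28: can move to 14, which is L ⇒ W
n=29: can move to 0, which is L ⇒ W
The losing starting values of n are exactly the entries labelled L in this table (7 of them).

0, 1, 4, 9, 14, 20, 26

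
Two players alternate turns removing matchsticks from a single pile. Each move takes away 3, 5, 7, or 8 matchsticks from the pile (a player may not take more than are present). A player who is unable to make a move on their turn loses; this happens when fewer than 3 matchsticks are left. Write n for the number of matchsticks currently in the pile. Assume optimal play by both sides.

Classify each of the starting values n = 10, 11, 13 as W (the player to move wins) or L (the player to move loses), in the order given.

Work bottom-up. With no move the player to move loses. Otherwise the position is W if at least one move leads to an L position for the opponent, and L if every move leads to a W.
n=0: no move → L
n=1: no move → L
n=2: no move → L
n=3: reaches L-position 0 → W
n=4: reaches L-position 1 → W
n=5: reaches L-position 2 → W
n=6: reaches L-position 1 → W
n=7: reaches L-position 2 → W
n=8: reaches L-position 1 → W
n=9: reaches L-position 2 → W
n=10: reaches L-position 2 → W
n=11: only reaches 8(W), 6(W), 4(W), 3(W), all W → L
n=12: only reaches 9(W), 7(W), 5(W), 4(W), all W → L
n=13: only reaches 10(W), 8(W), 6(W), 5(W), all W → L

10: W, 11: L, 13: L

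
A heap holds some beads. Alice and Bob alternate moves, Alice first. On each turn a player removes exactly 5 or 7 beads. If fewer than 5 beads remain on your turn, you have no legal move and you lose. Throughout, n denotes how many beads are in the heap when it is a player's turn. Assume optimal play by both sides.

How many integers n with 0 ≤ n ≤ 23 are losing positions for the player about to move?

Compute win/loss labels from the base case upward. A position with no move is L. Any other position is W if it can reach an L in one move, else L.
n=0: no move → L
n=1: no move → L
n=2: no move → L
n=3: no move → L
n=4: no move → L
n=5: can move to 0, which is L ⇒ W
n=6: can move to 1, which is L ⇒ W
n=7: can move to 2, which is L ⇒ W
n=8: can move to 3, which is L ⇒ W
n=9: can move to 4, which is L ⇒ W
n=10: can move to 3, which is L ⇒ W
n=11: can move to 4, which is L ⇒ W
n=12: moves to 7(W), 5(W); every one is W ⇒ L
n=13: moves to 8(W), 6(W); every one is W ⇒ L
n=14: moves to 9(W), 7(W); every one is W ⇒ L
n=15: moves to 10(W), 8(W); every one is W ⇒ L
n=16: moves to 11(W), 9(W); every one is W ⇒ L
n=17: can move to 12, which is L ⇒ W
n=18: can move to 13, which is L ⇒ W
n=19: can move to 14, which is L ⇒ W
n=20: can move to 15, which is L ⇒ W
n=21: can move to 16, which is L ⇒ W
n=22: can move to 15, which is L ⇒ W
n=23: can move to 16, which is L ⇒ W
L entries with 0 ≤ n ≤ 23: n = 0, 1, 2, 3, 4, 12, 13, 14, 15, 16; that makes 10.

10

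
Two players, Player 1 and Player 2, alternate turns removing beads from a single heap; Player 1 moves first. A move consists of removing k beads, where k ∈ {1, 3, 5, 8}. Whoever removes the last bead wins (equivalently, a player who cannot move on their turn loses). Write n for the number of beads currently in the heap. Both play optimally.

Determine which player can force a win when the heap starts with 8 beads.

Label each position W (a win for the player to move) or L (a loss). A position with no legal move is L; any other position is W exactly when some move reaches an L, and L when every move reaches a W.
n=0: no move → L
n=1: →0(L), so W
n=2: →1(W) only, which is W, so L
n=3: →2(L), so W
n=4: →3(W), 1(W) — all W, so L
n=5: →4(L), so W
n=6: →5(W), 3(W), 1(W) — all W, so L
n=7: →6(L), so W
n=8: →0(L), so W
From 8 Player 1 can remove 8, leaving 0, reaching an L position.

Player 1 wins.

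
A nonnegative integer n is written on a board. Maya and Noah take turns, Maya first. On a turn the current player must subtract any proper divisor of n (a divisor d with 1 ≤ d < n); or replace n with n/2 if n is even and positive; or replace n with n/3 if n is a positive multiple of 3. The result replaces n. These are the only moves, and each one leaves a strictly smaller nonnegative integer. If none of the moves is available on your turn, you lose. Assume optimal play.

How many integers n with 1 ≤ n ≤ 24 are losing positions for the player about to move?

10

Use the standard recursion: the mover loses at a terminal position; elsewhere, the mover wins exactly when some move hands the opponent an L position.
n=0: no move → L
n=1: no move → L
n=2: can move to 1, which is L ⇒ W
n=3: can move to 1, which is L ⇒ W
n=4: moves to 2(W), 3(W); every one is W ⇒ L
n=5: can move to 4, which is L ⇒ W
n=6: can move to 4, which is L ⇒ W
n=7: the only move is to 6(W), a W ⇒ L
n=8: can move to 4, which is L ⇒ W
n=9: moves to 3(W), 6(W), 8(W); every one is W ⇒ L
n=10: can move to 9, which is L ⇒ W
n=11: the only move is to 10(W), a W ⇒ L
n=12: can move to 4, which is L ⇒ W
n=13: the only move is to 12(W), a W ⇒ L
n=14: can move to 7, which is L ⇒ W
n=15: moves to 5(W), 10(W), 12(W), 14(W); every one is W ⇒ L
n=16: can move to 15, which is L ⇒ W
n=17: the only move is to 16(W), a W ⇒ L
n=18: can move to 9, which is L ⇒ W
n=19: the only move is to 18(W), a W ⇒ L
n=20: can move to 15, which is L ⇒ W
n=21: can move to 7, which is L ⇒ W
n=22: can move to 11, which is L ⇒ W
n=23: the only move is to 22(W), a W ⇒ L
n=24: can move to 23, which is L ⇒ W
L entries with 1 ≤ n ≤ 24 (n=0 is outside the asked range and is not counted): n = 1, 4, 7, 9, 11, 13, 15, 17, 19, 23; that makes 10.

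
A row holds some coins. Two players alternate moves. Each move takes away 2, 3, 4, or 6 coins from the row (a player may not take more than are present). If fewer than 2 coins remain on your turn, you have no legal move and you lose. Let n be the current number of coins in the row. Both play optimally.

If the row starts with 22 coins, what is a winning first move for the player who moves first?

Remove 6, leaving 16.

Positions with no move are L. A position that does have a move is losing for the player to move precisely when every available move leads to a winning position for the opponent. Fill in the labels:
n=0: no move → L
n=1: no move → L
n=2: W (go to 0, an L position)
n=3: W (go to 1, an L position)
n=4: W (go to 1, an L position)
n=5: W (go to 1, an L position)
n=6: W (go to 0, an L position)
n=7: W (go to 1, an L position)
n=8: L (options 6(W), 5(W), 4(W), 2(W) are all W)
n=9: L (options 7(W), 6(W), 5(W), 3(W) are all W)
n=10: W (go to 8, an L position)
n=11: W (go to 9, an L position)
n=12: W (go to 9, an L position)
n=13: W (go to 9, an L position)
n=14: W (go to 8, an L position)
n=15: W (go to 9, an L position)
n=16: L (options 14(W), 13(W), 12(W), 10(W) are all W)
n=17: L (options 15(W), 14(W), 13(W), 11(W) are all W)
n=18: W (go to 16, an L position)
n=19: W (go to 17, an L position)
n=20: W (go to 17, an L position)
n=21: W (go to 17, an L position)
n=22: W (go to 16, an L position)
From 22, the L positions reachable in one move are: 16.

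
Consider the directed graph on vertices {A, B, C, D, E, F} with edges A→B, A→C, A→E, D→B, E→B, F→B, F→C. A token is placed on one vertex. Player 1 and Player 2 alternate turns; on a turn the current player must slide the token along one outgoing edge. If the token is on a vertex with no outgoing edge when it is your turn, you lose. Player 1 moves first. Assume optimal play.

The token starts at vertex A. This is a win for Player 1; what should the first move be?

Positions with no move are L. A position that does have a move is losing for the player to move precisely when every available move leads to a winning position for the opponent. Fill in the labels:
Every edge goes from a vertex to one that appears earlier in the order B, C, E, F, A, D, so processing vertices in that order labels each vertex after all of its successors.
B: no outgoing edge → L
C: no outgoing edge → L
E: W (go to B, an L position)
F: W (go to C, an L position)
A: W (go to C, an L position)
D: W (go to B, an L position)
From A, the L positions reachable in one move are: C, B. Any move reaching one of these is winning.

Move to C.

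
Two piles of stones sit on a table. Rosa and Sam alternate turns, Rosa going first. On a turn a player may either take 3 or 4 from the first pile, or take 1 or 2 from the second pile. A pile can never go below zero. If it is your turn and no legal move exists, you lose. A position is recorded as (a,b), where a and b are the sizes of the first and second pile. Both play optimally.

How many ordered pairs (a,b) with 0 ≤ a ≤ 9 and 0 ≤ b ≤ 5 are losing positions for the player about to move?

20

Use the standard recursion: the mover loses at a terminal position; elsewhere, the mover wins exactly when some move hands the opponent an L position.
Every move lowers a or b (never raises either), so fill the grid row by row in increasing a, and left to right within a row: each cell's successors are then already labelled.
      b=0  b=1  b=2  b=3  b=4  b=5
a=0:    L    W    W    L    W    W
a=1:    L    W    W    L    W    W
a=2:    L    W    W    L    W    W
a=3:    W    L    W    W    L    W
a=4:    W    L    W    W    L    W
a=5:    W    L    W    W    L    W
a=6:    W    W    L    W    W    L
a=7:    L    W    W    L    W    W
a=8:    L    W    W    L    W    W
a=9:    L    W    W    L    W    W
Cells with no legal move (terminal, hence L): (0,0), (1,0), (2,0).
The remaining L cells, each justified by listing all of its moves:
(0,3): →(0,2)(W), (0,1)(W) — all W, so L
(1,3): →(1,2)(W), (1,1)(W) — all W, so L
(2,3): →(2,2)(W), (2,1)(W) — all W, so L
(3,1): →(0,1)(W), (3,0)(W) — all W, so L
(3,4): →(0,4)(W), (3,3)(W), (3,2)(W) — all W, so L
(4,1): →(1,1)(W), (0,1)(W), (4,0)(W) — all W, so L
(4,4): →(1,4)(W), (0,4)(W), (4,3)(W), (4,2)(W) — all W, so L
(5,1): →(2,1)(W), (1,1)(W), (5,0)(W) — all W, so L
(5,4): →(2,4)(W), (1,4)(W), (5,3)(W), (5,2)(W) — all W, so L
(6,2): →(3,2)(W), (2,2)(W), (6,1)(W), (6,0)(W) — all W, so L
(6,5): →(3,5)(W), (2,5)(W), (6,4)(W), (6,3)(W) — all W, so L
(7,0): →(4,0)(W), (3,0)(W) — all W, so L
(7,3): →(4,3)(W), (3,3)(W), (7,2)(W), (7,1)(W) — all W, so L
(8,0): →(5,0)(W), (4,0)(W) — all W, so L
(8,3): →(5,3)(W), (4,3)(W), (8,2)(W), (8,1)(W) — all W, so L
(9,0): →(6,0)(W), (5,0)(W) — all W, so L
(9,3): →(6,3)(W), (5,3)(W), (9,2)(W), (9,1)(W) — all W, so L
Every other cell has at least one move into one of the L cells above, so it is W.
L cells per row: a=0: 2, a=1: 2, a=2: 2, a=3: 2, a=4: 2, a=5: 2, a=6: 2, a=7: 2, a=8: 2, a=9: 2; total 20.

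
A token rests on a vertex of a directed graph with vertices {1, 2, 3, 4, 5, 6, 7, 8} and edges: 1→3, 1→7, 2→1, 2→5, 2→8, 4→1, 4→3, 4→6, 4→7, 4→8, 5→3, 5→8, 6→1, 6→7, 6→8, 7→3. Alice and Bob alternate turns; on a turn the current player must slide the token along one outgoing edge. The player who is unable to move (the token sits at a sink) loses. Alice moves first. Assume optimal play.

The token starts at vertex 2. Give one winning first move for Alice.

Move to 8.

Build the W/L table. Terminal = L. A non-terminal position is W if it has a move to some L; otherwise it is L.
Every edge goes from a vertex to one that appears earlier in the order 3, 8, 5, 7, 1, 2, 6, 4, so processing vertices in that order labels each vertex after all of its successors.
3: no outgoing edge → L
8: no outgoing edge → L
5: W (go to 8, an L position)
7: W (go to 3, an L position)
1: W (go to 3, an L position)
2: W (go to 8, an L position)
6: W (go to 8, an L position)
4: W (go to 8, an L position)
From 2, the L positions reachable in one move are: 8.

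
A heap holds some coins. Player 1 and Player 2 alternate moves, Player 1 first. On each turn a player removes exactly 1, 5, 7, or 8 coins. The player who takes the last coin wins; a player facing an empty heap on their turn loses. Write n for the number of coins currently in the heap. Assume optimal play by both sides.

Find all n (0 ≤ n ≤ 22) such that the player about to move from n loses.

0, 2, 4, 6, 15, 17, 19, 21

Compute win/loss labels from the base case upward. A position with no move is L. Any other position is W if it can reach an L in one move, else L.
n=0: no move → L
n=1: →0(L), so W
n=2: →1(W) only, which is W, so L
n=3: →2(L), so W
n=4: →3(W) only, which is W, so L
n=5: →4(L), so W
n=6: →5(W), 1(W) — all W, so L
n=7: →6(L), so W
n=8: →0(L), so W
n=9: →4(L), so W
n=10: →2(L), so W
n=11: →6(L), so W
n=12: →4(L), so W
n=13: →6(L), so W
n=14: →6(L), so W
n=15: →14(W), 10(W), 8(W), 7(W) — all W, so L
n=16: →15(L), so W
n=17: →16(W), 12(W), 10(W), 9(W) — all W, so L
n=18: →17(L), so W
n=19: →18(W), 14(W), 12(W), 11(W) — all W, so L
n=20: →19(L), so W
n=21: →20(W), 16(W), 14(W), 13(W) — all W, so L
n=22: →21(L), so W
Reading off the rows marked L gives the requested list; there are 8 such values of n.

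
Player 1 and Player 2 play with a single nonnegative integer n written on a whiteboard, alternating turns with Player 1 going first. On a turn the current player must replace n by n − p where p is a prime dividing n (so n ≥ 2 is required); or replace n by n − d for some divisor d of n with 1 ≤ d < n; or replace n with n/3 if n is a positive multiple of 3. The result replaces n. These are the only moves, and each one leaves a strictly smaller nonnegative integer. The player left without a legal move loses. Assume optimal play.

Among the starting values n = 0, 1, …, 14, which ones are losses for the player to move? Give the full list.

0, 1, 4, 9, 14

Build the W/L table. Terminal = L. A non-terminal position is W if it has a move to some L; otherwise it is L.
n=0: no move → L
n=1: no move → L
n=2: W (go to 0, an L position)
n=3: W (go to 0, an L position)
n=4: L (options 2(W), 3(W) are all W)
n=5: W (go to 0, an L position)
n=6: W (go to 4, an L position)
n=7: W (go to 0, an L position)
n=8: W (go to 4, an L position)
n=9: L (options 3(W), 6(W), 8(W) are all W)
n=10: W (go to 9, an L position)
n=11: W (go to 0, an L position)
n=12: W (go to 4, an L position)
n=13: W (go to 0, an L position)
n=14: L (options 7(W), 12(W), 13(W) are all W)
The losing starting values of n are exactly the entries labelled L in this table (5 of them).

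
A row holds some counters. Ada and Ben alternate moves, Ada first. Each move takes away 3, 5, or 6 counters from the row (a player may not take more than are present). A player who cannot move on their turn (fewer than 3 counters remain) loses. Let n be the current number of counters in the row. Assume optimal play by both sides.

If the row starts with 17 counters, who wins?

Ada wins.

Build the W/L table. Terminal = L. A non-terminal position is W if it has a move to some L; otherwise it is L.
n=0: no move → L
n=1: no move → L
n=2: no move → L
n=3: →0(L), so W
n=4: →1(L), so W
n=5: →2(L), so W
n=6: →1(L), so W
n=7: →2(L), so W
n=8: →2(L), so W
n=9: →6(W), 4(W), 3(W) — all W, so L
n=10: →7(W), 5(W), 4(W) — all W, so L
n=11: →8(W), 6(W), 5(W) — all W, so L
n=12: →9(L), so W
n=13: →10(L), so W
n=14: →11(L), so W
n=15: →10(L), so W
n=16: →11(L), so W
n=17: →11(L), so W
From 17 Ada can remove 6, leaving 11, reaching an L position.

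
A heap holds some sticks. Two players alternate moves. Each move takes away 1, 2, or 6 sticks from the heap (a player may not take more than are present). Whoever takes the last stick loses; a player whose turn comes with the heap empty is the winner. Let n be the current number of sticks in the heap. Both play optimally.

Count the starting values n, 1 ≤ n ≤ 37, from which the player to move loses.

11

Classify positions by backward induction: terminal positions (no move available) are W. From any other position, the mover wins iff some move reaches an L.
n=0: no move; the opponent has just taken the last stick and therefore loses → W
n=1: only reaches 0(W), which is W → L
n=2: reaches L-position 1 → W
n=3: reaches L-position 1 → W
n=4: only reaches 3(W), 2(W), all W → L
n=5: reaches L-position 4 → W
n=6: reaches L-position 4 → W
n=7: reaches L-position 1 → W
n=8: only reaches 7(W), 6(W), 2(W), all W → L
n=9: reaches L-position 8 → W
n=10: reaches L-position 8 → W
n=11: only reaches 10(W), 9(W), 5(W), all W → L
n=12: reaches L-position 11 → W
n=13: reaches L-position 11 → W
n=14: reaches L-position 8 → W
n=15: only reaches 14(W), 13(W), 9(W), all W → L
n=16: reaches L-position 15 → W
n=17: reaches L-position 15 → W
n=18: only reaches 17(W), 16(W), 12(W), all W → L
n=19: reaches L-position 18 → W
n=20: reaches L-position 18 → W
n=21: reaches L-position 15 → W
n=22: only reaches 21(W), 20(W), 16(W), all W → L
n=23: reaches L-position 22 → W
n=24: reaches L-position 22 → W
n=25: only reaches 24(W), 23(W), 19(W), all W → L
n=26: reaches L-position 25 → W
n=27: reaches L-position 25 → W
n=28: reaches L-position 22 → W
n=29: only reaches 28(W), 27(W), 23(W), all W → L
n=30: reaches L-position 29 → W
n=31: reaches L-position 29 → W
n=32: only reaches 31(W), 30(W), 26(W), all W → L
n=33: reaches L-position 32 → W
n=34: reaches L-position 32 → W
n=35: reaches L-position 29 → W
n=36: only reaches 35(W), 34(W), 30(W), all W → L
n=37: reaches L-position 36 → W
L entries with 1 ≤ n ≤ 37 (the range starts at n=1): n = 1, 4, 8, 11, 15, 18, 22, 25, 29, 32, 36; that makes 11.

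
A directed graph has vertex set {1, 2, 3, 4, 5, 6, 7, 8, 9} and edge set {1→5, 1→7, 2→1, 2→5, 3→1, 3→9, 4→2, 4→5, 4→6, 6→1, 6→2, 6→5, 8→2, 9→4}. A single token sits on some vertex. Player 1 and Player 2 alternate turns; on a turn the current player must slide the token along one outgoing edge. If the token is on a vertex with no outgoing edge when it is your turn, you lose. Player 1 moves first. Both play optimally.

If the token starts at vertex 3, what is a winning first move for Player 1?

Move to 9.

Compute win/loss labels from the base case upward. A position with no move is L. Any other position is W if it can reach an L in one move, else L.
Every edge goes from a vertex to one that appears earlier in the order 5, 7, 1, 2, 6, 4, 9, 3, 8, so processing vertices in that order labels each vertex after all of its successors.
5: no outgoing edge → L
7: no outgoing edge → L
1: →7(L), so W
2: →5(L), so W
6: →5(L), so W
4: →5(L), so W
9: →4(W) only, which is W, so L
3: →9(L), so W
8: →2(W) only, which is W, so L
From 3, the L positions reachable in one move are: 9.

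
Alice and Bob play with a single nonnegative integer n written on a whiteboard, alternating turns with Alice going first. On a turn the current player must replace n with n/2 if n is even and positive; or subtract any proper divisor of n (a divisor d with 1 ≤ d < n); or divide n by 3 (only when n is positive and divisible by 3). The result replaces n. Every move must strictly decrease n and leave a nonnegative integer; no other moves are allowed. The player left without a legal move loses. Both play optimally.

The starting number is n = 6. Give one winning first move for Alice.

Move to 4.

Positions with no move are L. A position that does have a move is losing for the player to move precisely when every available move leads to a winning position for the opponent. Fill in the labels:
n=0: no move → L
n=1: no move → L
n=2: →1(L), so W
n=3: →1(L), so W
n=4: →2(W), 3(W) — all W, so L
n=5: →4(L), so W
n=6: →4(L), so W
From 6, the L positions reachable in one move are: 4.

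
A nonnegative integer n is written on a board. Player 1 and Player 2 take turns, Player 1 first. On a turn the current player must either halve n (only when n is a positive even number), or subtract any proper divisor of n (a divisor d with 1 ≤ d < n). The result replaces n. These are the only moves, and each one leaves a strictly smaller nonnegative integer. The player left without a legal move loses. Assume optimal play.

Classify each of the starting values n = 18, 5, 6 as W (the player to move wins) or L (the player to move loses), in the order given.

18: W, 5: L, 6: W

Work bottom-up. With no move the player to move loses. Otherwise the position is W if at least one move leads to an L position for the opponent, and L if every move leads to a W.
n=0: no move → L
n=1: no move → L
n=2: W (go to 1, an L position)
n=3: L (sole option 2(W) is W)
n=4: W (go to 3, an L position)
n=5: L (sole option 4(W) is W)
n=6: W (go to 3, an L position)
n=7: L (sole option 6(W) is W)
n=8: W (go to 7, an L position)
n=9: L (options 6(W), 8(W) are all W)
n=10: W (go to 5, an L position)
n=11: L (sole option 10(W) is W)
n=12: W (go to 9, an L position)
n=13: L (sole option 12(W) is W)
n=14: W (go to 7, an L position)
n=15: L (options 10(W), 12(W), 14(W) are all W)
n=16: W (go to 15, an L position)
n=17: L (sole option 16(W) is W)
n=18: W (go to 9, an L position)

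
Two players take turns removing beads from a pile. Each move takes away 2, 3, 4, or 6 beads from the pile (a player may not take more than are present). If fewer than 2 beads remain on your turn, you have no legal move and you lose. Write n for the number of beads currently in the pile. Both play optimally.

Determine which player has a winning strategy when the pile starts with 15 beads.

The first player wins.

Classify positions by backward induction: terminal positions (no move available) are L. From any other position, the mover wins iff some move reaches an L.
n=0: no move → L
n=1: no move → L
n=2: can move to 0, which is L ⇒ W
n=3: can move to 1, which is L ⇒ W
n=4: can move to 1, which is L ⇒ W
n=5: can move to 1, which is L ⇒ W
n=6: can move to 0, which is L ⇒ W
n=7: can move to 1, which is L ⇒ W
n=8: moves to 6(W), 5(W), 4(W), 2(W); every one is W ⇒ L
n=9: moves to 7(W), 6(W), 5(W), 3(W); every one is W ⇒ L
n=10: can move to 8, which is L ⇒ W
n=11: can move to 9, which is L ⇒ W
n=12: can move to 9, which is L ⇒ W
n=13: can move to 9, which is L ⇒ W
n=14: can move to 8, which is L ⇒ W
n=15: can move to 9, which is L ⇒ W
From 15 the player to move can remove 6, leaving 9, reaching an L position.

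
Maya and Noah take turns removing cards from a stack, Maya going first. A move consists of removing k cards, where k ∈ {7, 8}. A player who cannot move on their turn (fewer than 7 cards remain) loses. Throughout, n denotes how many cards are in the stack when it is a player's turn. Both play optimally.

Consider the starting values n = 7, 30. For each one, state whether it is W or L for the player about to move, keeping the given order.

Classify positions by backward induction: terminal positions (no move available) are L. From any other position, the mover wins iff some move reaches an L.
n=0: no move → L
n=1: no move → L
n=2: no move → L
n=3: no move → L
n=4: no move → L
n=5: no move → L
n=6: no move → L
n=7: can move to 0, which is L ⇒ W
n=8: can move to 1, which is L ⇒ W
n=9: can move to 2, which is L ⇒ W
n=10: can move to 3, which is L ⇒ W
n=11: can move to 4, which is L ⇒ W
n=12: can move to 5, which is L ⇒ W
n=13: can move to 6, which is L ⇒ W
n=14: can move to 6, which is L ⇒ W
n=15: moves to 8(W), 7(W); every one is W ⇒ L
n=16: moves to 9(W), 8(W); every one is W ⇒ L
n=17: moves to 10(W), 9(W); every one is W ⇒ L
n=18: moves to 11(W), 10(W); every one is W ⇒ L
n=19: moves to 12(W), 11(W); every one is W ⇒ L
n=20: moves to 13(W), 12(W); every one is W ⇒ L
n=21: moves to 14(W), 13(W); every one is W ⇒ L
n=22: can move to 15, which is L ⇒ W
n=23: can move to 16, which is L ⇒ W
n=24: can move to 17, which is L ⇒ W
n=25: can move to 18, which is L ⇒ W
n=26: can move to 19, which is L ⇒ W
n=27: can move to 20, which is L ⇒ W
n=28: can move to 21, which is L ⇒ W
n=29: can move to 21, which is L ⇒ W
n=30: moves to 23(W), 22(W); every one is W ⇒ L

7: W, 30: L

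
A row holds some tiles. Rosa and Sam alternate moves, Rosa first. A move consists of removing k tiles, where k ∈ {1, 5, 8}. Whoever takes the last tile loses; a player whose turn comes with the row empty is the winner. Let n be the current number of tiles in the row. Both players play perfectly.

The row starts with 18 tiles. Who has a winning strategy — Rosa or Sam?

Sam wins.

Label each position W (a win for the player to move) or L (a loss). A position with no legal move is W; any other position is W exactly when some move reaches an L, and L when every move reaches a W.
n=0: no move; the opponent has just taken the last tile and therefore loses → W
n=1: only reaches 0(W), which is W → L
n=2: reaches L-position 1 → W
n=3: only reaches 2(W), which is W → L
n=4: reaches L-position 3 → W
n=5: only reaches 4(W), 0(W), all W → L
n=6: reaches L-position 5 → W
n=7: only reaches 6(W), 2(W), all W → L
n=8: reaches L-position 7 → W
n=9: reaches L-position 1 → W
n=10: reaches L-position 5 → W
n=11: reaches L-position 3 → W
n=12: reaches L-position 7 → W
n=13: reaches L-position 5 → W
n=14: only reaches 13(W), 9(W), 6(W), all W → L
n=15: reaches L-position 14 → W
n=16: only reaches 15(W), 11(W), 8(W), all W → L
n=17: reaches L-position 16 → W
n=18: only reaches 17(W), 13(W), 10(W), all W → L
The starting position 18 is L: whatever Rosa does, the opponent receives a W position.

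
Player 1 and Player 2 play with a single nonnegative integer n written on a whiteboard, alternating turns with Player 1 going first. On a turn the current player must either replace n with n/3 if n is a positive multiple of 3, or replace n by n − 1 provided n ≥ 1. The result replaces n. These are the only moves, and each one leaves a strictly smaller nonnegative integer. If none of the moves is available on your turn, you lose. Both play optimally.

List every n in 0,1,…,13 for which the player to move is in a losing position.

Work bottom-up. With no move the player to move loses. Otherwise the position is W if at least one move leads to an L position for the opponent, and L if every move leads to a W.
n=0: no move → L
n=1: reaches L-position 0 → W
n=2: only reaches 1(W), which is W → L
n=3: reaches L-position 2 → W
n=4: only reaches 3(W), which is W → L
n=5: reaches L-position 4 → W
n=6: reaches L-position 2 → W
n=7: only reaches 6(W), which is W → L
n=8: reaches L-position 7 → W
n=9: only reaches 3(W), 8(W), all W → L
n=10: reaches L-position 9 → W
n=11: only reaches 10(W), which is W → L
n=12: reaches L-position 4 → W
n=13: only reaches 12(W), which is W → L
Reading off the rows marked L gives the requested list; there are 7 such values of n.

0, 2, 4, 7, 9, 11, 13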